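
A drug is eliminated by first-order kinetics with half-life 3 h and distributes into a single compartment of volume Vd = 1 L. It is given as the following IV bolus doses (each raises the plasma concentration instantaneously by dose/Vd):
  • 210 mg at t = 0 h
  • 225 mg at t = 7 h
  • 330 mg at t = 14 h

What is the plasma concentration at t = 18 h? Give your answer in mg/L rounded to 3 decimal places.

151.959 mg/L

k = ln 2 / 3 = 0.23105 per h
Dose 1 (210 mg at t=0 h): 210·exp(−0.23105·18) = 3.281 mg/L
Dose 2 (225 mg at t=7 h): 225·exp(−0.23105·11) = 17.718 mg/L
Dose 3 (330 mg at t=14 h): 330·exp(−0.23105·4) = 130.961 mg/L
C(18) = 3.281 + 17.718 + 130.961 = 151.959 mg/L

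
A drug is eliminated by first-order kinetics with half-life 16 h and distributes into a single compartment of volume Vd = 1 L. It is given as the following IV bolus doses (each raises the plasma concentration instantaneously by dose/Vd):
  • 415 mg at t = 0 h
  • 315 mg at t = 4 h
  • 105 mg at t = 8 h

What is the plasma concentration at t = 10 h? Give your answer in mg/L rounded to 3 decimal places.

k = ln 2 / 16 = 0.04332 per h
Dose 1 (415 mg at t=0 h): 415·exp(−0.04332·10) = 269.094 mg/L
Dose 2 (315 mg at t=4 h): 315·exp(−0.04332·6) = 242.898 mg/L
Dose 3 (105 mg at t=8 h): 105·exp(−0.04332·2) = 96.285 mg/L
C(10) = 269.094 + 242.898 + 96.285 = 608.278 mg/L

608.278 mg/L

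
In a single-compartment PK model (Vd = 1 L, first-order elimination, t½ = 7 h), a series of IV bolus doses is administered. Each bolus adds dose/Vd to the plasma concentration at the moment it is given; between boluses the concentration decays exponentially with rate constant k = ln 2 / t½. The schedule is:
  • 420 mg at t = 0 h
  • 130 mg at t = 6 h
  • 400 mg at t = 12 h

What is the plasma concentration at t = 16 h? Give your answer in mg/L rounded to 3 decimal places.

403.610 mg/L

k = ln 2 / 7 = 0.09902 per h
Dose 1 (420 mg at t=0 h): 420·exp(−0.09902·16) = 86.135 mg/L
Dose 2 (130 mg at t=6 h): 130·exp(−0.09902·10) = 48.295 mg/L
Dose 3 (400 mg at t=12 h): 400·exp(−0.09902·4) = 269.180 mg/L
C(16) = 86.135 + 48.295 + 269.180 = 403.610 mg/L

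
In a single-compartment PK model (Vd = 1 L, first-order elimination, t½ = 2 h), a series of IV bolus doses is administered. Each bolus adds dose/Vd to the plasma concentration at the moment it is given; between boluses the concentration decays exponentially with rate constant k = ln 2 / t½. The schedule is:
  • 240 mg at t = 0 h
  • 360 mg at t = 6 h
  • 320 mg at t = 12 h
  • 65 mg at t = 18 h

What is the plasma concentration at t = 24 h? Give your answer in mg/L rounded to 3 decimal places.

13.887 mg/L

k = ln 2 / 2 = 0.34657 per h
Dose 1 (240 mg at t=0 h): 240·exp(−0.34657·24) = 0.059 mg/L
Dose 2 (360 mg at t=6 h): 360·exp(−0.34657·18) = 0.703 mg/L
Dose 3 (320 mg at t=12 h): 320·exp(−0.34657·12) = 5.000 mg/L
Dose 4 (65 mg at t=18 h): 65·exp(−0.34657·6) = 8.125 mg/L
C(24) = 0.059 + 0.703 + 5.000 + 8.125 = 13.887 mg/L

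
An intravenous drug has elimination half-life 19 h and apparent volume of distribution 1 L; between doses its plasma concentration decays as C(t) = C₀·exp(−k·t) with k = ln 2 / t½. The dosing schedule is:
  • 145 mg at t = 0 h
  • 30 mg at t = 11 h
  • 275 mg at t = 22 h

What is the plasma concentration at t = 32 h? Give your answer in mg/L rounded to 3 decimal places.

k = ln 2 / 19 = 0.03648 per h
Dose 1 (145 mg at t=0 h): 145·exp(−0.03648·32) = 45.120 mg/L
Dose 2 (30 mg at t=11 h): 30·exp(−0.03648·21) = 13.945 mg/L
Dose 3 (275 mg at t=22 h): 275·exp(−0.03648·10) = 190.940 mg/L
C(32) = 45.120 + 13.945 + 190.940 = 250.004 mg/L

250.004 mg/L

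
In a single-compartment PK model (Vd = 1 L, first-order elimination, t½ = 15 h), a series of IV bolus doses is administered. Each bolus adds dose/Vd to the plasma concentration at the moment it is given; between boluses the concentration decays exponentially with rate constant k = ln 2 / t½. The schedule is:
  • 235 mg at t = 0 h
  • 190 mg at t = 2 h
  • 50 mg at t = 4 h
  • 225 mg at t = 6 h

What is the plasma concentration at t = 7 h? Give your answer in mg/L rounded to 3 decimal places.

579.224 mg/L

k = ln 2 / 15 = 0.04621 per h
Dose 1 (235 mg at t=0 h): 235·exp(−0.04621·7) = 170.054 mg/L
Dose 2 (190 mg at t=2 h): 190·exp(−0.04621·5) = 150.803 mg/L
Dose 3 (50 mg at t=4 h): 50·exp(−0.04621·3) = 43.528 mg/L
Dose 4 (225 mg at t=6 h): 225·exp(−0.04621·1) = 214.839 mg/L
C(7) = 170.054 + 150.803 + 43.528 + 214.839 = 579.224 mg/L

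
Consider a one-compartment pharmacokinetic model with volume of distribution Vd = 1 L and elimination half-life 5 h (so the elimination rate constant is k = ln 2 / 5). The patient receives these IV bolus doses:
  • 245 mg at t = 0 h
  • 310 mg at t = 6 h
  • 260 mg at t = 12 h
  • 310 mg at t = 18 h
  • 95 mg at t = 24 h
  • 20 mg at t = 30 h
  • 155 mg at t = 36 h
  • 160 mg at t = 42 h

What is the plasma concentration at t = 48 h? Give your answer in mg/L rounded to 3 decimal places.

111.916 mg/L

k = ln 2 / 5 = 0.13863 per h
Dose 1 (245 mg at t=0 h): 245·exp(−0.13863·48) = 0.316 mg/L
Dose 2 (310 mg at t=6 h): 310·exp(−0.13863·42) = 0.918 mg/L
Dose 3 (260 mg at t=12 h): 260·exp(−0.13863·36) = 1.768 mg/L
Dose 4 (310 mg at t=18 h): 310·exp(−0.13863·30) = 4.844 mg/L
Dose 5 (95 mg at t=24 h): 95·exp(−0.13863·24) = 3.410 mg/L
Dose 6 (20 mg at t=30 h): 20·exp(−0.13863·18) = 1.649 mg/L
Dose 7 (155 mg at t=36 h): 155·exp(−0.13863·12) = 29.367 mg/L
Dose 8 (160 mg at t=42 h): 160·exp(−0.13863·6) = 69.644 mg/L
C(48) = 0.316 + 0.918 + 1.768 + 4.844 + 3.410 + 1.649 + 29.367 + 69.644 = 111.916 mg/L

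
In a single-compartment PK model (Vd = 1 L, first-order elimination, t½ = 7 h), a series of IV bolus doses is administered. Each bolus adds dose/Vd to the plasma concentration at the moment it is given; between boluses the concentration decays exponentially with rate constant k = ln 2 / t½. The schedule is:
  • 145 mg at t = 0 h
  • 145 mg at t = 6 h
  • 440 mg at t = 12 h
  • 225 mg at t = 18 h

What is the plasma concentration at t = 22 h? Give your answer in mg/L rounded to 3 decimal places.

k = ln 2 / 7 = 0.09902 per h
Dose 1 (145 mg at t=0 h): 145·exp(−0.09902·22) = 16.416 mg/L
Dose 2 (145 mg at t=6 h): 145·exp(−0.09902·16) = 29.737 mg/L
Dose 3 (440 mg at t=12 h): 440·exp(−0.09902·10) = 163.459 mg/L
Dose 4 (225 mg at t=18 h): 225·exp(−0.09902·4) = 151.414 mg/L
C(22) = 16.416 + 29.737 + 163.459 + 151.414 = 361.027 mg/L

361.027 mg/L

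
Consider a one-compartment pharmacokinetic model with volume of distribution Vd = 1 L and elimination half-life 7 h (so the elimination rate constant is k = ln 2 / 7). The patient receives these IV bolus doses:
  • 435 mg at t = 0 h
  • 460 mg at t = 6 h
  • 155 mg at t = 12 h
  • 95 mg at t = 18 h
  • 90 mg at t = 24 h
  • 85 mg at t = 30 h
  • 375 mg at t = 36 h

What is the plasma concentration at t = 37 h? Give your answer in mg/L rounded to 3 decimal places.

467.015 mg/L

k = ln 2 / 7 = 0.09902 per h
Dose 1 (435 mg at t=0 h): 435·exp(−0.09902·37) = 11.151 mg/L
Dose 2 (460 mg at t=6 h): 460·exp(−0.09902·31) = 21.361 mg/L
Dose 3 (155 mg at t=12 h): 155·exp(−0.09902·25) = 13.038 mg/L
Dose 4 (95 mg at t=18 h): 95·exp(−0.09902·19) = 14.476 mg/L
Dose 5 (90 mg at t=24 h): 90·exp(−0.09902·13) = 24.842 mg/L
Dose 6 (85 mg at t=30 h): 85·exp(−0.09902·7) = 42.500 mg/L
Dose 7 (375 mg at t=36 h): 375·exp(−0.09902·1) = 339.646 mg/L
C(37) = 11.151 + 21.361 + 13.038 + 14.476 + 24.842 + 42.500 + 339.646 = 467.015 mg/L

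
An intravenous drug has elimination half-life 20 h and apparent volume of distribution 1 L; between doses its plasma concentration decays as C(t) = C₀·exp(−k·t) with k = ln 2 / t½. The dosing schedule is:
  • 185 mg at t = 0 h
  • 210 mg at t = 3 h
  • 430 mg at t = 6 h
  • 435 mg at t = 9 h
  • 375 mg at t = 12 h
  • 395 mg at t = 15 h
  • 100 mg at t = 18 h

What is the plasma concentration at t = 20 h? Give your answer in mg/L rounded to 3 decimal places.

k = ln 2 / 20 = 0.03466 per h
Dose 1 (185 mg at t=0 h): 185·exp(−0.03466·20) = 92.500 mg/L
Dose 2 (210 mg at t=3 h): 210·exp(−0.03466·17) = 116.505 mg/L
Dose 3 (430 mg at t=6 h): 430·exp(−0.03466·14) = 264.696 mg/L
Dose 4 (435 mg at t=9 h): 435·exp(−0.03466·11) = 297.114 mg/L
Dose 5 (375 mg at t=12 h): 375·exp(−0.03466·8) = 284.197 mg/L
Dose 6 (395 mg at t=15 h): 395·exp(−0.03466·5) = 332.154 mg/L
Dose 7 (100 mg at t=18 h): 100·exp(−0.03466·2) = 93.303 mg/L
C(20) = 92.500 + 116.505 + 264.696 + 297.114 + 284.197 + 332.154 + 93.303 = 1480.469 mg/L

1480.469 mg/L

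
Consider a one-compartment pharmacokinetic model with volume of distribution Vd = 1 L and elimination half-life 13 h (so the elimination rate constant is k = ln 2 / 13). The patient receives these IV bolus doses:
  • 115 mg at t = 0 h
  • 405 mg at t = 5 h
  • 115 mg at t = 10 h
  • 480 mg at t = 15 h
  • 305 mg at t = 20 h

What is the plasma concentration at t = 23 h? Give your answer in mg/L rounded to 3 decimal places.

k = ln 2 / 13 = 0.05332 per h
Dose 1 (115 mg at t=0 h): 115·exp(−0.05332·23) = 33.737 mg/L
Dose 2 (405 mg at t=5 h): 405·exp(−0.05332·18) = 155.112 mg/L
Dose 3 (115 mg at t=10 h): 115·exp(−0.05332·13) = 57.500 mg/L
Dose 4 (480 mg at t=15 h): 480·exp(−0.05332·8) = 313.323 mg/L
Dose 5 (305 mg at t=20 h): 305·exp(−0.05332·3) = 259.915 mg/L
C(23) = 33.737 + 155.112 + 57.500 + 313.323 + 259.915 = 819.586 mg/L

819.586 mg/L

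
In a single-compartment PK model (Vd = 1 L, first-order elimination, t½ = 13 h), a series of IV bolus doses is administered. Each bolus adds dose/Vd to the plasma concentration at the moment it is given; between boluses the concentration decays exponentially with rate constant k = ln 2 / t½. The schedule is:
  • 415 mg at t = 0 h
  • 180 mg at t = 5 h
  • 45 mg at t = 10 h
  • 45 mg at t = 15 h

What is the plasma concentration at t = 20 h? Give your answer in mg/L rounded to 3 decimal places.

284.633 mg/L

k = ln 2 / 13 = 0.05332 per h
Dose 1 (415 mg at t=0 h): 415·exp(−0.05332·20) = 142.865 mg/L
Dose 2 (180 mg at t=5 h): 180·exp(−0.05332·15) = 80.897 mg/L
Dose 3 (45 mg at t=10 h): 45·exp(−0.05332·10) = 26.403 mg/L
Dose 4 (45 mg at t=15 h): 45·exp(−0.05332·5) = 34.469 mg/L
C(20) = 142.865 + 80.897 + 26.403 + 34.469 = 284.633 mg/L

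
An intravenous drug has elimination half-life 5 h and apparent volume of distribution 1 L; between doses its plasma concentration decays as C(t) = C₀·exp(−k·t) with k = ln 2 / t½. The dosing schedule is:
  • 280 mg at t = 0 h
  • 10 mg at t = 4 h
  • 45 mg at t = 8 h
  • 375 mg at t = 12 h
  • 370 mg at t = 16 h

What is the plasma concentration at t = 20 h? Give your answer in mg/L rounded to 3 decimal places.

k = ln 2 / 5 = 0.13863 per h
Dose 1 (280 mg at t=0 h): 280·exp(−0.13863·20) = 17.500 mg/L
Dose 2 (10 mg at t=4 h): 10·exp(−0.13863·16) = 1.088 mg/L
Dose 3 (45 mg at t=8 h): 45·exp(−0.13863·12) = 8.526 mg/L
Dose 4 (375 mg at t=12 h): 375·exp(−0.13863·8) = 123.704 mg/L
Dose 5 (370 mg at t=16 h): 370·exp(−0.13863·4) = 212.509 mg/L
C(20) = 17.500 + 1.088 + 8.526 + 123.704 + 212.509 = 363.327 mg/L

363.327 mg/L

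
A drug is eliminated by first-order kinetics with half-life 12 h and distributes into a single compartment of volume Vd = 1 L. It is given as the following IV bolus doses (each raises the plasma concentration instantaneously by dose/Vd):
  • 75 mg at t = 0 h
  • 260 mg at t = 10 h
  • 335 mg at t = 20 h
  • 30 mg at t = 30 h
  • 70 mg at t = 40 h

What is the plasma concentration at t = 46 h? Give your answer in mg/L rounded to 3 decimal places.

k = ln 2 / 12 = 0.05776 per h
Dose 1 (75 mg at t=0 h): 75·exp(−0.05776·46) = 5.262 mg/L
Dose 2 (260 mg at t=10 h): 260·exp(−0.05776·36) = 32.500 mg/L
Dose 3 (335 mg at t=20 h): 335·exp(−0.05776·26) = 74.613 mg/L
Dose 4 (30 mg at t=30 h): 30·exp(−0.05776·16) = 11.906 mg/L
Dose 5 (70 mg at t=40 h): 70·exp(−0.05776·6) = 49.497 mg/L
C(46) = 5.262 + 32.500 + 74.613 + 11.906 + 49.497 = 173.777 mg/L

173.777 mg/L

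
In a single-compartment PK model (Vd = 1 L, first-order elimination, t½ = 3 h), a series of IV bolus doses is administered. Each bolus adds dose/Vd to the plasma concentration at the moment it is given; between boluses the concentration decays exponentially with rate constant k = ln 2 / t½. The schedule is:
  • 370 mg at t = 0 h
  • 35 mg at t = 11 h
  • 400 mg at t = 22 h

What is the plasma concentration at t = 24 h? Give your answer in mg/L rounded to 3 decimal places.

k = ln 2 / 3 = 0.23105 per h
Dose 1 (370 mg at t=0 h): 370·exp(−0.23105·24) = 1.445 mg/L
Dose 2 (35 mg at t=11 h): 35·exp(−0.23105·13) = 1.736 mg/L
Dose 3 (400 mg at t=22 h): 400·exp(−0.23105·2) = 251.984 mg/L
C(24) = 1.445 + 1.736 + 251.984 = 255.166 mg/L

255.166 mg/L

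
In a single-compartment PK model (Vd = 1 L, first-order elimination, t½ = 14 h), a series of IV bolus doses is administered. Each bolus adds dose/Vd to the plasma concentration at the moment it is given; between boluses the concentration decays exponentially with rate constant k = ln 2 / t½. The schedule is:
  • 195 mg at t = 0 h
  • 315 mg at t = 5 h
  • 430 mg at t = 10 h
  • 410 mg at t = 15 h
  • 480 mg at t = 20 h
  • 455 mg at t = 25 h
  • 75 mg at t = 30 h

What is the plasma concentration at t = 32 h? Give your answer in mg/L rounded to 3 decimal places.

k = ln 2 / 14 = 0.04951 per h
Dose 1 (195 mg at t=0 h): 195·exp(−0.04951·32) = 39.991 mg/L
Dose 2 (315 mg at t=5 h): 315·exp(−0.04951·27) = 82.747 mg/L
Dose 3 (430 mg at t=10 h): 430·exp(−0.04951·22) = 144.684 mg/L
Dose 4 (410 mg at t=15 h): 410·exp(−0.04951·17) = 176.704 mg/L
Dose 5 (480 mg at t=20 h): 480·exp(−0.04951·12) = 264.981 mg/L
Dose 6 (455 mg at t=25 h): 455·exp(−0.04951·7) = 321.734 mg/L
Dose 7 (75 mg at t=30 h): 75·exp(−0.04951·2) = 67.929 mg/L
C(32) = 39.991 + 82.747 + 144.684 + 176.704 + 264.981 + 321.734 + 67.929 = 1098.771 mg/L

1098.771 mg/L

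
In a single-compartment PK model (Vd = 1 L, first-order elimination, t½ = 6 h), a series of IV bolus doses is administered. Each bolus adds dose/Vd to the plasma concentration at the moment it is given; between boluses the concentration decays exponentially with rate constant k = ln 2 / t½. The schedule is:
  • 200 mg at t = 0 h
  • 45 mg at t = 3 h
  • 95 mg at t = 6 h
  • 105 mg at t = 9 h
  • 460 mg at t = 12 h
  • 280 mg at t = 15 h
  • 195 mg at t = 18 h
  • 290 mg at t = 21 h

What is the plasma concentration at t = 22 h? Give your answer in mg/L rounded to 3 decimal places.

k = ln 2 / 6 = 0.11552 per h
Dose 1 (200 mg at t=0 h): 200·exp(−0.11552·22) = 15.749 mg/L
Dose 2 (45 mg at t=3 h): 45·exp(−0.11552·19) = 5.011 mg/L
Dose 3 (95 mg at t=6 h): 95·exp(−0.11552·16) = 14.962 mg/L
Dose 4 (105 mg at t=9 h): 105·exp(−0.11552·13) = 23.386 mg/L
Dose 5 (460 mg at t=12 h): 460·exp(−0.11552·10) = 144.891 mg/L
Dose 6 (280 mg at t=15 h): 280·exp(−0.11552·7) = 124.726 mg/L
Dose 7 (195 mg at t=18 h): 195·exp(−0.11552·4) = 122.842 mg/L
Dose 8 (290 mg at t=21 h): 290·exp(−0.11552·1) = 258.361 mg/L
C(22) = 15.749 + 5.011 + 14.962 + 23.386 + 144.891 + 124.726 + 122.842 + 258.361 = 709.928 mg/L

709.928 mg/L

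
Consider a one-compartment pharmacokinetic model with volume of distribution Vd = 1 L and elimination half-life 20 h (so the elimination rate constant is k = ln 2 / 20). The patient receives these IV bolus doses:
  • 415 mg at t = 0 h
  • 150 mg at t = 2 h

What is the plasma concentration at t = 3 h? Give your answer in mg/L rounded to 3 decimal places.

k = ln 2 / 20 = 0.03466 per h
Dose 1 (415 mg at t=0 h): 415·exp(−0.03466·3) = 374.019 mg/L
Dose 2 (150 mg at t=2 h): 150·exp(−0.03466·1) = 144.890 mg/L
C(3) = 374.019 + 144.890 = 518.909 mg/L

518.909 mg/L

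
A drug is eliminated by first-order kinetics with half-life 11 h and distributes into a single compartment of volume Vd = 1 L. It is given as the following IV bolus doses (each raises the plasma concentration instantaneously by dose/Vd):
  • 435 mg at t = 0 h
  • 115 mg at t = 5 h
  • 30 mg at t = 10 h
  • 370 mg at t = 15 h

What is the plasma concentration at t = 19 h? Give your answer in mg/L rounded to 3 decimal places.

k = ln 2 / 11 = 0.06301 per h
Dose 1 (435 mg at t=0 h): 435·exp(−0.06301·19) = 131.380 mg/L
Dose 2 (115 mg at t=5 h): 115·exp(−0.06301·14) = 47.596 mg/L
Dose 3 (30 mg at t=10 h): 30·exp(−0.06301·9) = 17.015 mg/L
Dose 4 (370 mg at t=15 h): 370·exp(−0.06301·4) = 287.565 mg/L
C(19) = 131.380 + 47.596 + 17.015 + 287.565 = 483.555 mg/L

483.555 mg/L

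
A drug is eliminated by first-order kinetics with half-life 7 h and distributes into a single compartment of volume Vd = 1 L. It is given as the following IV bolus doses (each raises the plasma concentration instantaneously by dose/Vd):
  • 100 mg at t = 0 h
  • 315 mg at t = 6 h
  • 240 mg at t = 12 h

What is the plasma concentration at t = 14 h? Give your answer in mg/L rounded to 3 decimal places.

k = ln 2 / 7 = 0.09902 per h
Dose 1 (100 mg at t=0 h): 100·exp(−0.09902·14) = 25.000 mg/L
Dose 2 (315 mg at t=6 h): 315·exp(−0.09902·8) = 142.651 mg/L
Dose 3 (240 mg at t=12 h): 240·exp(−0.09902·2) = 196.880 mg/L
C(14) = 25.000 + 142.651 + 196.880 = 364.532 mg/L

364.532 mg/L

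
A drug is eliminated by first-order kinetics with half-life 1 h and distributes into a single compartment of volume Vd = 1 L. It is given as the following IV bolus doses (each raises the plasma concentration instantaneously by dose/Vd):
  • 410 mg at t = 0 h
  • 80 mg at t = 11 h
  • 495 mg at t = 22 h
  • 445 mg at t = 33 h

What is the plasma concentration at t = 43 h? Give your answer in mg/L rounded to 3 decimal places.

0.435 mg/L

k = ln 2 / 1 = 0.69315 per h
Dose 1 (410 mg at t=0 h): 410·exp(−0.69315·43) = 0.000 mg/L
Dose 2 (80 mg at t=11 h): 80·exp(−0.69315·32) = 0.000 mg/L
Dose 3 (495 mg at t=22 h): 495·exp(−0.69315·21) = 0.000 mg/L
Dose 4 (445 mg at t=33 h): 445·exp(−0.69315·10) = 0.435 mg/L
C(43) = 0.000 + 0.000 + 0.000 + 0.435 = 0.435 mg/L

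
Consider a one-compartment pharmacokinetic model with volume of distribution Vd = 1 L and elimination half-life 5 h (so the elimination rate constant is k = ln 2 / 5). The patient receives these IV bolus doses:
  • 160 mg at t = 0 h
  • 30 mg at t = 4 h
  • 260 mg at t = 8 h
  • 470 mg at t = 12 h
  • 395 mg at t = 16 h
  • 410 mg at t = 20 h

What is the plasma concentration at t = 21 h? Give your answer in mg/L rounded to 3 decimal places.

743.829 mg/L

k = ln 2 / 5 = 0.13863 per h
Dose 1 (160 mg at t=0 h): 160·exp(−0.13863·21) = 8.706 mg/L
Dose 2 (30 mg at t=4 h): 30·exp(−0.13863·17) = 2.842 mg/L
Dose 3 (260 mg at t=8 h): 260·exp(−0.13863·13) = 42.884 mg/L
Dose 4 (470 mg at t=12 h): 470·exp(−0.13863·9) = 134.972 mg/L
Dose 5 (395 mg at t=16 h): 395·exp(−0.13863·5) = 197.500 mg/L
Dose 6 (410 mg at t=20 h): 410·exp(−0.13863·1) = 356.926 mg/L
C(21) = 8.706 + 2.842 + 42.884 + 134.972 + 197.500 + 356.926 = 743.829 mg/L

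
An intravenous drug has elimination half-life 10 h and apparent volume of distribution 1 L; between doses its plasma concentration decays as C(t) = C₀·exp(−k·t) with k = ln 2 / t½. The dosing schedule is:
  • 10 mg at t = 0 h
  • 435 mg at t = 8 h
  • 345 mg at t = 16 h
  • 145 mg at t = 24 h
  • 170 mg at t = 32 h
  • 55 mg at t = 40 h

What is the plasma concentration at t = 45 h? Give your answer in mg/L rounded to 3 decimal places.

221.889 mg/L

k = ln 2 / 10 = 0.06931 per h
Dose 1 (10 mg at t=0 h): 10·exp(−0.06931·45) = 0.442 mg/L
Dose 2 (435 mg at t=8 h): 435·exp(−0.06931·37) = 33.472 mg/L
Dose 3 (345 mg at t=16 h): 345·exp(−0.06931·29) = 46.220 mg/L
Dose 4 (145 mg at t=24 h): 145·exp(−0.06931·21) = 33.822 mg/L
Dose 5 (170 mg at t=32 h): 170·exp(−0.06931·13) = 69.041 mg/L
Dose 6 (55 mg at t=40 h): 55·exp(−0.06931·5) = 38.891 mg/L
C(45) = 0.442 + 33.472 + 46.220 + 33.822 + 69.041 + 38.891 = 221.889 mg/L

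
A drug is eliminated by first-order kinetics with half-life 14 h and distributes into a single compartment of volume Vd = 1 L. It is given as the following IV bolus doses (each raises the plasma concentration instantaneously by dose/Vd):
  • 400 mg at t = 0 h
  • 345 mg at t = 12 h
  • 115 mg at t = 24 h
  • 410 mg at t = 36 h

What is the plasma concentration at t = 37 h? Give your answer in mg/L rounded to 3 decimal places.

k = ln 2 / 14 = 0.04951 per h
Dose 1 (400 mg at t=0 h): 400·exp(−0.04951·37) = 64.044 mg/L
Dose 2 (345 mg at t=12 h): 345·exp(−0.04951·25) = 100.061 mg/L
Dose 3 (115 mg at t=24 h): 115·exp(−0.04951·13) = 60.419 mg/L
Dose 4 (410 mg at t=36 h): 410·exp(−0.04951·1) = 390.195 mg/L
C(37) = 64.044 + 100.061 + 60.419 + 390.195 = 614.719 mg/L

614.719 mg/L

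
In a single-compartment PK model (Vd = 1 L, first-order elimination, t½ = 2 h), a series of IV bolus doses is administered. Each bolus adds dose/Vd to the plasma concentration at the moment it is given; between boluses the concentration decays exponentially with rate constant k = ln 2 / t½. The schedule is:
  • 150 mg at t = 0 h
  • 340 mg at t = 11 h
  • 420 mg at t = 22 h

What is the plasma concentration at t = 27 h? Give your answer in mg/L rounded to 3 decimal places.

k = ln 2 / 2 = 0.34657 per h
Dose 1 (150 mg at t=0 h): 150·exp(−0.34657·27) = 0.013 mg/L
Dose 2 (340 mg at t=11 h): 340·exp(−0.34657·16) = 1.328 mg/L
Dose 3 (420 mg at t=22 h): 420·exp(−0.34657·5) = 74.246 mg/L
C(27) = 0.013 + 1.328 + 74.246 = 75.587 mg/L

75.587 mg/L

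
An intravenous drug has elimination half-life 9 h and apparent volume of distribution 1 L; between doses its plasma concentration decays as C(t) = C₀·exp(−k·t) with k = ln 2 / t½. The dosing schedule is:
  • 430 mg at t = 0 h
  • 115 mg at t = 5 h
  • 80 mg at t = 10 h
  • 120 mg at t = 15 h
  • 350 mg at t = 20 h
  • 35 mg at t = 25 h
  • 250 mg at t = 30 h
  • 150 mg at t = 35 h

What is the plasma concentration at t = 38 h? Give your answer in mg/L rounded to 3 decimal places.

416.187 mg/L

k = ln 2 / 9 = 0.07702 per h
Dose 1 (430 mg at t=0 h): 430·exp(−0.07702·38) = 23.038 mg/L
Dose 2 (115 mg at t=5 h): 115·exp(−0.07702·33) = 9.056 mg/L
Dose 3 (80 mg at t=10 h): 80·exp(−0.07702·28) = 9.259 mg/L
Dose 4 (120 mg at t=15 h): 120·exp(−0.07702·23) = 20.412 mg/L
Dose 5 (350 mg at t=20 h): 350·exp(−0.07702·18) = 87.500 mg/L
Dose 6 (35 mg at t=25 h): 35·exp(−0.07702·13) = 12.860 mg/L
Dose 7 (250 mg at t=30 h): 250·exp(−0.07702·8) = 135.007 mg/L
Dose 8 (150 mg at t=35 h): 150·exp(−0.07702·3) = 119.055 mg/L
C(38) = 23.038 + 9.056 + 9.259 + 20.412 + 87.500 + 12.860 + 135.007 + 119.055 = 416.187 mg/L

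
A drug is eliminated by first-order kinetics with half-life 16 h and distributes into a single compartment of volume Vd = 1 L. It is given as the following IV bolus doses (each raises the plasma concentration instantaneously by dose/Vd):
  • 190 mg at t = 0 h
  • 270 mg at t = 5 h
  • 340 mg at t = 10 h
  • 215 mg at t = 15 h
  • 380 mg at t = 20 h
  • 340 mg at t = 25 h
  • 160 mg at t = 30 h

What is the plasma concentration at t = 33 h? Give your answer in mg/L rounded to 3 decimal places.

947.152 mg/L

k = ln 2 / 16 = 0.04332 per h
Dose 1 (190 mg at t=0 h): 190·exp(−0.04332·33) = 45.486 mg/L
Dose 2 (270 mg at t=5 h): 270·exp(−0.04332·28) = 80.271 mg/L
Dose 3 (340 mg at t=10 h): 340·exp(−0.04332·23) = 125.530 mg/L
Dose 4 (215 mg at t=15 h): 215·exp(−0.04332·18) = 98.578 mg/L
Dose 5 (380 mg at t=20 h): 380·exp(−0.04332·13) = 216.370 mg/L
Dose 6 (340 mg at t=25 h): 340·exp(−0.04332·8) = 240.416 mg/L
Dose 7 (160 mg at t=30 h): 160·exp(−0.04332·3) = 140.500 mg/L
C(33) = 45.486 + 80.271 + 125.530 + 98.578 + 216.370 + 240.416 + 140.500 = 947.152 mg/L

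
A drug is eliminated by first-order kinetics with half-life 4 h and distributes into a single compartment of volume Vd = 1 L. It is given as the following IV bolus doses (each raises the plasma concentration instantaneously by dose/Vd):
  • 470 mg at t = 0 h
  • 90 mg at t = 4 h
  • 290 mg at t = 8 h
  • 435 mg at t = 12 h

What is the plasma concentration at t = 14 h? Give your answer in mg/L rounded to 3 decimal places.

467.574 mg/L

k = ln 2 / 4 = 0.17329 per h
Dose 1 (470 mg at t=0 h): 470·exp(−0.17329·14) = 41.543 mg/L
Dose 2 (90 mg at t=4 h): 90·exp(−0.17329·10) = 15.910 mg/L
Dose 3 (290 mg at t=8 h): 290·exp(−0.17329·6) = 102.530 mg/L
Dose 4 (435 mg at t=12 h): 435·exp(−0.17329·2) = 307.591 mg/L
C(14) = 41.543 + 15.910 + 102.530 + 307.591 = 467.574 mg/L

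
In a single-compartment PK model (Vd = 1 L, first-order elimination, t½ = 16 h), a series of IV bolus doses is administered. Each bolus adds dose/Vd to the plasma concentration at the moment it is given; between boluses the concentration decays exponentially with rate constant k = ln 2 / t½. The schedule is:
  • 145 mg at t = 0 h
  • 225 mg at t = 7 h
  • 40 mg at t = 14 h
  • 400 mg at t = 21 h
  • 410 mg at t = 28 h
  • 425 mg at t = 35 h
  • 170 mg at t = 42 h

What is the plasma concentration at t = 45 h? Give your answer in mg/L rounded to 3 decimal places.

k = ln 2 / 16 = 0.04332 per h
Dose 1 (145 mg at t=0 h): 145·exp(−0.04332·45) = 20.641 mg/L
Dose 2 (225 mg at t=7 h): 225·exp(−0.04332·38) = 43.375 mg/L
Dose 3 (40 mg at t=14 h): 40·exp(−0.04332·31) = 10.443 mg/L
Dose 4 (400 mg at t=21 h): 400·exp(−0.04332·24) = 141.421 mg/L
Dose 5 (410 mg at t=28 h): 410·exp(−0.04332·17) = 196.309 mg/L
Dose 6 (425 mg at t=35 h): 425·exp(−0.04332·10) = 275.578 mg/L
Dose 7 (170 mg at t=42 h): 170·exp(−0.04332·3) = 149.281 mg/L
C(45) = 20.641 + 43.375 + 10.443 + 141.421 + 196.309 + 275.578 + 149.281 = 837.048 mg/L

837.048 mg/L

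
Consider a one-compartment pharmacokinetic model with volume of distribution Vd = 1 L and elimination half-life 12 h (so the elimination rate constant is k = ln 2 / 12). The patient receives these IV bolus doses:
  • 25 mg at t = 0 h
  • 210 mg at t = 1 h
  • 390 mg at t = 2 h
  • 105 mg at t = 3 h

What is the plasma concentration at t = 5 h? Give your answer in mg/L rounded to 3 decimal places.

606.900 mg/L

k = ln 2 / 12 = 0.05776 per h
Dose 1 (25 mg at t=0 h): 25·exp(−0.05776·5) = 18.729 mg/L
Dose 2 (210 mg at t=1 h): 210·exp(−0.05776·4) = 166.677 mg/L
Dose 3 (390 mg at t=2 h): 390·exp(−0.05776·3) = 327.950 mg/L
Dose 4 (105 mg at t=3 h): 105·exp(−0.05776·2) = 93.544 mg/L
C(5) = 18.729 + 166.677 + 327.950 + 93.544 = 606.900 mg/L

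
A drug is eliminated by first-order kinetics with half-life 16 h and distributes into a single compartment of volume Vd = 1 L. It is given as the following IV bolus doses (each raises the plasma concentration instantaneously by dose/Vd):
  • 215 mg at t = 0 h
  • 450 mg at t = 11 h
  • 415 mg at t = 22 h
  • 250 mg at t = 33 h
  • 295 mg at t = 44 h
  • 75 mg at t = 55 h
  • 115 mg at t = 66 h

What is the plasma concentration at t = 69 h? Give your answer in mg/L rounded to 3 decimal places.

395.777 mg/L

k = ln 2 / 16 = 0.04332 per h
Dose 1 (215 mg at t=0 h): 215·exp(−0.04332·69) = 10.820 mg/L
Dose 2 (450 mg at t=11 h): 450·exp(−0.04332·58) = 36.474 mg/L
Dose 3 (415 mg at t=22 h): 415·exp(−0.04332·47) = 54.172 mg/L
Dose 4 (250 mg at t=33 h): 250·exp(−0.04332·36) = 52.556 mg/L
Dose 5 (295 mg at t=44 h): 295·exp(−0.04332·25) = 99.876 mg/L
Dose 6 (75 mg at t=55 h): 75·exp(−0.04332·14) = 40.894 mg/L
Dose 7 (115 mg at t=66 h): 115·exp(−0.04332·3) = 100.984 mg/L
C(69) = 10.820 + 36.474 + 54.172 + 52.556 + 99.876 + 40.894 + 100.984 = 395.777 mg/L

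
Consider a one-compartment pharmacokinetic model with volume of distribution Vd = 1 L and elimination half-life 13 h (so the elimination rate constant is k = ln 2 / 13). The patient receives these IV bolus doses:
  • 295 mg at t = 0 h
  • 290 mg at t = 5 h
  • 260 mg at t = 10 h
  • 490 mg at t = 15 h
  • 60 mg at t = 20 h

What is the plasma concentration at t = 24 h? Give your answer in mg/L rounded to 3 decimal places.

662.319 mg/L

k = ln 2 / 13 = 0.05332 per h
Dose 1 (295 mg at t=0 h): 295·exp(−0.05332·24) = 82.049 mg/L
Dose 2 (290 mg at t=5 h): 290·exp(−0.05332·19) = 105.301 mg/L
Dose 3 (260 mg at t=10 h): 260·exp(−0.05332·14) = 123.250 mg/L
Dose 4 (490 mg at t=15 h): 490·exp(−0.05332·9) = 303.243 mg/L
Dose 5 (60 mg at t=20 h): 60·exp(−0.05332·4) = 48.476 mg/L
C(24) = 82.049 + 105.301 + 123.250 + 303.243 + 48.476 = 662.319 mg/L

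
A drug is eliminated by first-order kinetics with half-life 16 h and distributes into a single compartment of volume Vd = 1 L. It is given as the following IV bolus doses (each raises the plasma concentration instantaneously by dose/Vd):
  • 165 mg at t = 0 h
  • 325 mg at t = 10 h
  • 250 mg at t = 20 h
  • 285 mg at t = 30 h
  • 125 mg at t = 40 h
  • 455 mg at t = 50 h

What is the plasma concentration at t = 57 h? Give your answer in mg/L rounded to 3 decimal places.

k = ln 2 / 16 = 0.04332 per h
Dose 1 (165 mg at t=0 h): 165·exp(−0.04332·57) = 13.966 mg/L
Dose 2 (325 mg at t=10 h): 325·exp(−0.04332·47) = 42.424 mg/L
Dose 3 (250 mg at t=20 h): 250·exp(−0.04332·37) = 50.328 mg/L
Dose 4 (285 mg at t=30 h): 285·exp(−0.04332·27) = 88.482 mg/L
Dose 5 (125 mg at t=40 h): 125·exp(−0.04332·17) = 59.850 mg/L
Dose 6 (455 mg at t=50 h): 455·exp(−0.04332·7) = 335.978 mg/L
C(57) = 13.966 + 42.424 + 50.328 + 88.482 + 59.850 + 335.978 = 591.028 mg/L

591.028 mg/L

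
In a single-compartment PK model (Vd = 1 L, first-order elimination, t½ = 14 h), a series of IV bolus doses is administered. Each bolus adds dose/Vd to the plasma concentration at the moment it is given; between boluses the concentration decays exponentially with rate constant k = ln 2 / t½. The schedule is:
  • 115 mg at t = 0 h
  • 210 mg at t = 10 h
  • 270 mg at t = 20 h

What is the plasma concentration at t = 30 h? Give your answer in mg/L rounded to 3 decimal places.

k = ln 2 / 14 = 0.04951 per h
Dose 1 (115 mg at t=0 h): 115·exp(−0.04951·30) = 26.040 mg/L
Dose 2 (210 mg at t=10 h): 210·exp(−0.04951·20) = 78.015 mg/L
Dose 3 (270 mg at t=20 h): 270·exp(−0.04951·10) = 164.567 mg/L
C(30) = 26.040 + 78.015 + 164.567 = 268.621 mg/L

268.621 mg/L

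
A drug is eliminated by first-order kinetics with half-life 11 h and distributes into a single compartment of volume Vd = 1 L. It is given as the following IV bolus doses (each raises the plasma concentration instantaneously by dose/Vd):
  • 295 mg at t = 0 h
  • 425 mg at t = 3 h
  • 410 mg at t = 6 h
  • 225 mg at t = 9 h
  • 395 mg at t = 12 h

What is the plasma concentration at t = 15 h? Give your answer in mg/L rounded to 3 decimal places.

k = ln 2 / 11 = 0.06301 per h
Dose 1 (295 mg at t=0 h): 295·exp(−0.06301·15) = 114.637 mg/L
Dose 2 (425 mg at t=3 h): 425·exp(−0.06301·12) = 199.523 mg/L
Dose 3 (410 mg at t=6 h): 410·exp(−0.06301·9) = 232.534 mg/L
Dose 4 (225 mg at t=9 h): 225·exp(−0.06301·6) = 154.164 mg/L
Dose 5 (395 mg at t=12 h): 395·exp(−0.06301·3) = 326.963 mg/L
C(15) = 114.637 + 199.523 + 232.534 + 154.164 + 326.963 = 1027.821 mg/L

1027.821 mg/L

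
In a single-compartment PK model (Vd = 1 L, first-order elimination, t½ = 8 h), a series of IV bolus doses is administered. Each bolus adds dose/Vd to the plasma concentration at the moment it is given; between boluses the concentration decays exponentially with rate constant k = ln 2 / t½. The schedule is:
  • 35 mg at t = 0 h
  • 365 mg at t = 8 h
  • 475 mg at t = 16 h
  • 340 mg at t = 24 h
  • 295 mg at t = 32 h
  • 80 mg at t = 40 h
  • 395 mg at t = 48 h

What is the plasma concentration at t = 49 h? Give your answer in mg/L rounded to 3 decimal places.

k = ln 2 / 8 = 0.08664 per h
Dose 1 (35 mg at t=0 h): 35·exp(−0.08664·49) = 0.501 mg/L
Dose 2 (365 mg at t=8 h): 365·exp(−0.08664·41) = 10.460 mg/L
Dose 3 (475 mg at t=16 h): 475·exp(−0.08664·33) = 27.224 mg/L
Dose 4 (340 mg at t=24 h): 340·exp(−0.08664·25) = 38.973 mg/L
Dose 5 (295 mg at t=32 h): 295·exp(−0.08664·17) = 67.629 mg/L
Dose 6 (80 mg at t=40 h): 80·exp(−0.08664·9) = 36.680 mg/L
Dose 7 (395 mg at t=48 h): 395·exp(−0.08664·1) = 362.217 mg/L
C(49) = 0.501 + 10.460 + 27.224 + 38.973 + 67.629 + 36.680 + 362.217 = 543.683 mg/L

543.683 mg/L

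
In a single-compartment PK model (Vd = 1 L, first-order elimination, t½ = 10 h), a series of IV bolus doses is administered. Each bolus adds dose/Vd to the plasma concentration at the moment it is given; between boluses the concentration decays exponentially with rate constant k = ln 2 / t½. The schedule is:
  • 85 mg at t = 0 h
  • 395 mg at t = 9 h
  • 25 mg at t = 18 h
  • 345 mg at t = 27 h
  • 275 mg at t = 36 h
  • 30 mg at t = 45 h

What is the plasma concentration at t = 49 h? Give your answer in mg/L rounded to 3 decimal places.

239.956 mg/L

k = ln 2 / 10 = 0.06931 per h
Dose 1 (85 mg at t=0 h): 85·exp(−0.06931·49) = 2.847 mg/L
Dose 2 (395 mg at t=9 h): 395·exp(−0.06931·40) = 24.688 mg/L
Dose 3 (25 mg at t=18 h): 25·exp(−0.06931·31) = 2.916 mg/L
Dose 4 (345 mg at t=27 h): 345·exp(−0.06931·22) = 75.085 mg/L
Dose 5 (275 mg at t=36 h): 275·exp(−0.06931·13) = 111.685 mg/L
Dose 6 (30 mg at t=45 h): 30·exp(−0.06931·4) = 22.736 mg/L
C(49) = 2.847 + 24.688 + 2.916 + 75.085 + 111.685 + 22.736 = 239.956 mg/L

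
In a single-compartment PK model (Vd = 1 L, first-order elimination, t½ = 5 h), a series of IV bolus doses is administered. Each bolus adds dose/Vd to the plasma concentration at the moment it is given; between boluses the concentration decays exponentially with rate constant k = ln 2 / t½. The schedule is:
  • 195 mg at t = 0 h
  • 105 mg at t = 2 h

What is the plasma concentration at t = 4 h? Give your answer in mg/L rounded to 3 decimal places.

k = ln 2 / 5 = 0.13863 per h
Dose 1 (195 mg at t=0 h): 195·exp(−0.13863·4) = 111.998 mg/L
Dose 2 (105 mg at t=2 h): 105·exp(−0.13863·2) = 79.575 mg/L
C(4) = 111.998 + 79.575 = 191.573 mg/L

191.573 mg/L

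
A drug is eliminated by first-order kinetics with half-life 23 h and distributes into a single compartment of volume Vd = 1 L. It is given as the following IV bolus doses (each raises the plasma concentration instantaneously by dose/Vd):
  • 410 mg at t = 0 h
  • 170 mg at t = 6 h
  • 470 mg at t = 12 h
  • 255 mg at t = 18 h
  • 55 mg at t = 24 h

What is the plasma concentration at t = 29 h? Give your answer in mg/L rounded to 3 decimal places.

k = ln 2 / 23 = 0.03014 per h
Dose 1 (410 mg at t=0 h): 410·exp(−0.03014·29) = 171.090 mg/L
Dose 2 (170 mg at t=6 h): 170·exp(−0.03014·23) = 85.000 mg/L
Dose 3 (470 mg at t=12 h): 470·exp(−0.03014·17) = 281.577 mg/L
Dose 4 (255 mg at t=18 h): 255·exp(−0.03014·11) = 183.050 mg/L
Dose 5 (55 mg at t=24 h): 55·exp(−0.03014·5) = 47.307 mg/L
C(29) = 171.090 + 85.000 + 281.577 + 183.050 + 47.307 = 768.023 mg/L

768.023 mg/L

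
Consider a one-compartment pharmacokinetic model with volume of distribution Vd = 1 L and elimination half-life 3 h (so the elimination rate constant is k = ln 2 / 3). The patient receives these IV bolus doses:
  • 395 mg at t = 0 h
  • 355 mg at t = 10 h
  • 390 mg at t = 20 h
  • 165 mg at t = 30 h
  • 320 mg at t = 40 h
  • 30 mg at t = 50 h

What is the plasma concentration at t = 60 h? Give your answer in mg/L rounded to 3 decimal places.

6.329 mg/L

k = ln 2 / 3 = 0.23105 per h
Dose 1 (395 mg at t=0 h): 395·exp(−0.23105·60) = 0.000 mg/L
Dose 2 (355 mg at t=10 h): 355·exp(−0.23105·50) = 0.003 mg/L
Dose 3 (390 mg at t=20 h): 390·exp(−0.23105·40) = 0.038 mg/L
Dose 4 (165 mg at t=30 h): 165·exp(−0.23105·30) = 0.161 mg/L
Dose 5 (320 mg at t=40 h): 320·exp(−0.23105·20) = 3.150 mg/L
Dose 6 (30 mg at t=50 h): 30·exp(−0.23105·10) = 2.976 mg/L
C(60) = 0.000 + 0.003 + 0.038 + 0.161 + 3.150 + 2.976 = 6.329 mg/L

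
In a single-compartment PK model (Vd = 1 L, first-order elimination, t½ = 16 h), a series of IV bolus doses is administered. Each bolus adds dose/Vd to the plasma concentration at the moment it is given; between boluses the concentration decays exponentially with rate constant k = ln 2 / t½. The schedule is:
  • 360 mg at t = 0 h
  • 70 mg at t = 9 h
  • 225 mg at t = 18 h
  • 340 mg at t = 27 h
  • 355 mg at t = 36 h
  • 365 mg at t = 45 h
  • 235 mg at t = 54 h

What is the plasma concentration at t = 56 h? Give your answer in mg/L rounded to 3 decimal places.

k = ln 2 / 16 = 0.04332 per h
Dose 1 (360 mg at t=0 h): 360·exp(−0.04332·56) = 31.820 mg/L
Dose 2 (70 mg at t=9 h): 70·exp(−0.04332·47) = 9.137 mg/L
Dose 3 (225 mg at t=18 h): 225·exp(−0.04332·38) = 43.375 mg/L
Dose 4 (340 mg at t=27 h): 340·exp(−0.04332·29) = 96.797 mg/L
Dose 5 (355 mg at t=36 h): 355·exp(−0.04332·20) = 149.259 mg/L
Dose 6 (365 mg at t=45 h): 365·exp(−0.04332·11) = 226.639 mg/L
Dose 7 (235 mg at t=54 h): 235·exp(−0.04332·2) = 215.496 mg/L
C(56) = 31.820 + 9.137 + 43.375 + 96.797 + 149.259 + 226.639 + 215.496 = 772.523 mg/L

772.523 mg/L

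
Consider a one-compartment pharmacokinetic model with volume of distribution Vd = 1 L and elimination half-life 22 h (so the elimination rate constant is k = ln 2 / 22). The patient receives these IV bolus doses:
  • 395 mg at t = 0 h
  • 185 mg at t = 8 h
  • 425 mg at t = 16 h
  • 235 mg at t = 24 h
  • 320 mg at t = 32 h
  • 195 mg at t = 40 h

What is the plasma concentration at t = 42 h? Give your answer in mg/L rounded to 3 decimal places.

k = ln 2 / 22 = 0.03151 per h
Dose 1 (395 mg at t=0 h): 395·exp(−0.03151·42) = 105.173 mg/L
Dose 2 (185 mg at t=8 h): 185·exp(−0.03151·34) = 63.379 mg/L
Dose 3 (425 mg at t=16 h): 425·exp(−0.03151·26) = 187.338 mg/L
Dose 4 (235 mg at t=24 h): 235·exp(−0.03151·18) = 133.282 mg/L
Dose 5 (320 mg at t=32 h): 320·exp(−0.03151·10) = 233.517 mg/L
Dose 6 (195 mg at t=40 h): 195·exp(−0.03151·2) = 183.092 mg/L
C(42) = 105.173 + 63.379 + 187.338 + 133.282 + 233.517 + 183.092 = 905.780 mg/L

905.780 mg/L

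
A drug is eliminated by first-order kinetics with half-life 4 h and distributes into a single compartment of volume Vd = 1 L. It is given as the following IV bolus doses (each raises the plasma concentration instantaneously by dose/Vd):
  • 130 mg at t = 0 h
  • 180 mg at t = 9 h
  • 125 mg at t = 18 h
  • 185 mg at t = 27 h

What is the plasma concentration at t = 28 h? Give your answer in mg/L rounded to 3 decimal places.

185.368 mg/L

k = ln 2 / 4 = 0.17329 per h
Dose 1 (130 mg at t=0 h): 130·exp(−0.17329·28) = 1.016 mg/L
Dose 2 (180 mg at t=9 h): 180·exp(−0.17329·19) = 6.689 mg/L
Dose 3 (125 mg at t=18 h): 125·exp(−0.17329·10) = 22.097 mg/L
Dose 4 (185 mg at t=27 h): 185·exp(−0.17329·1) = 155.566 mg/L
C(28) = 1.016 + 6.689 + 22.097 + 155.566 = 185.368 mg/L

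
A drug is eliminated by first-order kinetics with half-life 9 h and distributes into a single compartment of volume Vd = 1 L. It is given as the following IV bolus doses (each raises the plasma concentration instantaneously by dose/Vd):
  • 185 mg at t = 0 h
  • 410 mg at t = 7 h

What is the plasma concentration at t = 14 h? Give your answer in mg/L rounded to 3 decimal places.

k = ln 2 / 9 = 0.07702 per h
Dose 1 (185 mg at t=0 h): 185·exp(−0.07702·14) = 62.937 mg/L
Dose 2 (410 mg at t=7 h): 410·exp(−0.07702·7) = 239.138 mg/L
C(14) = 62.937 + 239.138 = 302.075 mg/L

302.075 mg/L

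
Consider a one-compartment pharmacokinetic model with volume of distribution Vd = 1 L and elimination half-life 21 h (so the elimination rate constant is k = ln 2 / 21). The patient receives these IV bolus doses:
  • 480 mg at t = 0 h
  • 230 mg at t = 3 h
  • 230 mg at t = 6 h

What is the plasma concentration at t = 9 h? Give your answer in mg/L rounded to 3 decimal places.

753.632 mg/L

k = ln 2 / 21 = 0.03301 per h
Dose 1 (480 mg at t=0 h): 480·exp(−0.03301·9) = 356.639 mg/L
Dose 2 (230 mg at t=3 h): 230·exp(−0.03301·6) = 188.677 mg/L
Dose 3 (230 mg at t=6 h): 230·exp(−0.03301·3) = 208.316 mg/L
C(9) = 356.639 + 188.677 + 208.316 = 753.632 mg/L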